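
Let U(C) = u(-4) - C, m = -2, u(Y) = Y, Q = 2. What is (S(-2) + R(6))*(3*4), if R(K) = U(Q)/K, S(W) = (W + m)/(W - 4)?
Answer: -4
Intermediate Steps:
S(W) = (-2 + W)/(-4 + W) (S(W) = (W - 2)/(W - 4) = (-2 + W)/(-4 + W))
U(C) = -4 - C
R(K) = -6/K (R(K) = (-4 - 1*2)/K = (-4 - 2)/K = -6/K)
(S(-2) + R(6))*(3*4) = ((-2 - 2)/(-4 - 2) - 6/6)*(3*4) = (-4/(-6) - 6*1/6)*12 = (-1/6*(-4) - 1)*12 = (2/3 - 1)*12 = -1/3*12 = -4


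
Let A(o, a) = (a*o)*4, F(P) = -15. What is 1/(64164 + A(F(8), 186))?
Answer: 1/53004 ≈ 1.8866e-5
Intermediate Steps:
A(o, a) = 4*a*o
1/(64164 + A(F(8), 186)) = 1/(64164 + 4*186*(-15)) = 1/(64164 - 11160) = 1/53004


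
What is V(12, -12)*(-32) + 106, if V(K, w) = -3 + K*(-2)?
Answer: 970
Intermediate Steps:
V(K, w) = -3 - 2*K
V(12, -12)*(-32) + 106 = (-3 - 2*12)*(-32) + 106 = (-3 - 24)*(-32) + 106 = -27*(-32) + 106 = 864 + 106 = 970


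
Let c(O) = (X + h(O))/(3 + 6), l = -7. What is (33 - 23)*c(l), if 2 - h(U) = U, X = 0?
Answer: 10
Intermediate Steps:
h(U) = 2 - U
c(O) = 2/9 - O/9 (c(O) = (0 + (2 - O))/(3 + 6) = (2 - O)/9 = (2 - O)*(⅑) = 2/9 - O/9)
(33 - 23)*c(l) = (33 - 23)*(2/9 - ⅑*(-7)) = 10*(2/9 + 7/9) = 10*1 = 10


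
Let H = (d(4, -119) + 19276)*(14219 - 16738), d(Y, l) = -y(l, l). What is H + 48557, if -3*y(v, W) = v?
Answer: -145223300/3 ≈ -4.8408e+7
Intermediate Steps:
y(v, W) = -v/3
d(Y, l) = l/3 (d(Y, l) = -(-1)*l/3 = l/3)
H = -145368971/3 (H = ((1/3)*(-119) + 19276)*(14219 - 16738) = (-119/3 + 19276)*(-2519) = (57709/3)*(-2519) = -145368971/3 ≈ -4.8456e+7)
H + 48557 = -145368971/3 + 48557 = -145223300/3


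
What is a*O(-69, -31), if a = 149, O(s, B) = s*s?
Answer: 709389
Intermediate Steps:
O(s, B) = s**2
a*O(-69, -31) = 149*(-69)**2 = 149*4761 = 709389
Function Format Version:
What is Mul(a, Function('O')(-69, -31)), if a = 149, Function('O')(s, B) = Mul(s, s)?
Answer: 709389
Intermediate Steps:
Function('O')(s, B) = Pow(s, 2)
Mul(a, Function('O')(-69, -31)) = Mul(149, Pow(-69, 2)) = Mul(149, 4761) = 709389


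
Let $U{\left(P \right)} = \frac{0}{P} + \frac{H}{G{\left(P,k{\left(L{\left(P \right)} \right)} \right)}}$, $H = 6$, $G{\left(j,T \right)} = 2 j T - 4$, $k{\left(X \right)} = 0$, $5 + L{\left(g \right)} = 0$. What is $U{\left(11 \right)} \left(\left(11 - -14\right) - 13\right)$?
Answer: $-18$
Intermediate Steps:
$L{\left(g \right)} = -5$ ($L{\left(g \right)} = -5 + 0 = -5$)
$G{\left(j,T \right)} = -4 + 2 T j$ ($G{\left(j,T \right)} = 2 T j - 4 = -4 + 2 T j$)
$U{\left(P \right)} = - \frac{3}{2}$ ($U{\left(P \right)} = \frac{0}{P} + \frac{6}{-4 + 2 \cdot 0 P} = 0 + \frac{6}{-4 + 0} = 0 + \frac{6}{-4} = 0 + 6 \left(- \frac{1}{4}\right) = 0 - \frac{3}{2} = - \frac{3}{2}$)
$U{\left(11 \right)} \left(\left(11 - -14\right) - 13\right) = - \frac{3 \left(\left(11 - -14\right) - 13\right)}{2} = - \frac{3 \left(\left(11 + 14\right) - 13\right)}{2} = - \frac{3 \left(25 - 13\right)}{2} = \left(- \frac{3}{2}\right) 12 = -18$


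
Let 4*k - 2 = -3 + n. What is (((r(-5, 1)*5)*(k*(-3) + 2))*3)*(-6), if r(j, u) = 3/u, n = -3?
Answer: -1350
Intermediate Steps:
k = -1 (k = ½ + (-3 - 3)/4 = ½ + (¼)*(-6) = ½ - 3/2 = -1)
(((r(-5, 1)*5)*(k*(-3) + 2))*3)*(-6) = ((((3/1)*5)*(-1*(-3) + 2))*3)*(-6) = ((((3*1)*5)*(3 + 2))*3)*(-6) = (((3*5)*5)*3)*(-6) = ((15*5)*3)*(-6) = (75*3)*(-6) = 225*(-6) = -1350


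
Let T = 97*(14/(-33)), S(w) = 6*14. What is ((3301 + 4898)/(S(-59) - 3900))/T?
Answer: 30063/575792 ≈ 0.052212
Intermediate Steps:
S(w) = 84
T = -1358/33 (T = 97*(14*(-1/33)) = 97*(-14/33) = -1358/33 ≈ -41.151)
((3301 + 4898)/(S(-59) - 3900))/T = ((3301 + 4898)/(84 - 3900))/(-1358/33) = (8199/(-3816))*(-33/1358) = (8199*(-1/3816))*(-33/1358) = -911/424*(-33/1358) = 30063/575792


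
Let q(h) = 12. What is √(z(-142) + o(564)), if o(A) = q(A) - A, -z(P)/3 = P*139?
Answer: 3*√6518 ≈ 242.20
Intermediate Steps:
z(P) = -417*P (z(P) = -3*P*139 = -417*P)
o(A) = 12 - A
√(z(-142) + o(564)) = √(-417*(-142) + (12 - 1*564)) = √(59214 + (12 - 564)) = √(59214 - 552) = √58662 = 3*√6518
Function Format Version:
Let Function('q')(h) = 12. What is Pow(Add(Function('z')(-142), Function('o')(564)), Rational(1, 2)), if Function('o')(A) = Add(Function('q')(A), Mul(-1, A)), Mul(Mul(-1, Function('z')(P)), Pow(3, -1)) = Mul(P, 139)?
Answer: Mul(3, Pow(6518, Rational(1, 2))) ≈ 242.20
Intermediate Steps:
Function('z')(P) = Mul(-417, P) (Function('z')(P) = Mul(-3, Mul(P, 139)) = Mul(-3, Mul(139, P)) = Mul(-417, P))
Function('o')(A) = Add(12, Mul(-1, A))
Pow(Add(Function('z')(-142), Function('o')(564)), Rational(1, 2)) = Pow(Add(Mul(-417, -142), Add(12, Mul(-1, 564))), Rational(1, 2)) = Pow(Add(59214, Add(12, -564)), Rational(1, 2)) = Pow(Add(59214, -552), Rational(1, 2)) = Pow(58662, Rational(1, 2)) = Mul(3, Pow(6518, Rational(1, 2)))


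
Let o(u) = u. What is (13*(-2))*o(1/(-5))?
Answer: 26/5 ≈ 5.2000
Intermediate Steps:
(13*(-2))*o(1/(-5)) = (13*(-2))*(1/(-5)) = -26*(-1)/5 = -26*(-⅕) = 26/5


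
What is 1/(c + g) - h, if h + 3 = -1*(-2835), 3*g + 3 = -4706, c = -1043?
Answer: -22197219/7838 ≈ -2832.0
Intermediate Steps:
g = -4709/3 (g = -1 + (⅓)*(-4706) = -1 - 4706/3 = -4709/3 ≈ -1569.7)
h = 2832 (h = -3 - 1*(-2835) = -3 + 2835 = 2832)
1/(c + g) - h = 1/(-1043 - 4709/3) - 1*2832 = 1/(-7838/3) - 2832 = -3/7838 - 2832 = -22197219/7838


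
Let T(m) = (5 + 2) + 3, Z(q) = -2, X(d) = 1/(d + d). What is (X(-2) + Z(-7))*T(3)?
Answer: -45/2 ≈ -22.500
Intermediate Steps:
X(d) = 1/(2*d)
T(m) = 10 (T(m) = 7 + 3 = 10)
(X(-2) + Z(-7))*T(3) = ((½)/(-2) - 2)*10 = ((½)*(-½) - 2)*10 = (-¼ - 2)*10 = -9/4*10 = -45/2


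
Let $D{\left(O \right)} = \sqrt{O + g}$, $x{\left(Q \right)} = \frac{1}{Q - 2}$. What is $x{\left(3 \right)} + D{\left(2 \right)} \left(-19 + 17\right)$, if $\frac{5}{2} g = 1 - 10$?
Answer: $1 - \frac{4 i \sqrt{10}}{5} \approx 1.0 - 2.5298 i$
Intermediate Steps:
$g = - \frac{18}{5}$ ($g = \frac{2 \left(1 - 10\right)}{5} = \frac{2}{5} \left(-9\right) = - \frac{18}{5} \approx -3.6$)
$x{\left(Q \right)} = \frac{1}{-2 + Q}$
$D{\left(O \right)} = \sqrt{- \frac{18}{5} + O}$ ($D{\left(O \right)} = \sqrt{O - \frac{18}{5}} = \sqrt{- \frac{18}{5} + O}$)
$x{\left(3 \right)} + D{\left(2 \right)} \left(-19 + 17\right) = \frac{1}{-2 + 3} + \frac{\sqrt{-90 + 25 \cdot 2}}{5} \left(-19 + 17\right) = 1^{-1} + \frac{\sqrt{-90 + 50}}{5} \left(-2\right) = 1 + \frac{\sqrt{-40}}{5} \left(-2\right) = 1 + \frac{2 i \sqrt{10}}{5} \left(-2\right) = 1 - \frac{4 i \sqrt{10}}{5}$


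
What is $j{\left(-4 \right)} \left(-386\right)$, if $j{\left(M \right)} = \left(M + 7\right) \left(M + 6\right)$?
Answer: $-2316$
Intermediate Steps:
$j{\left(M \right)} = \left(6 + M\right) \left(7 + M\right)$ ($j{\left(M \right)} = \left(7 + M\right) \left(6 + M\right) = \left(6 + M\right) \left(7 + M\right)$)
$j{\left(-4 \right)} \left(-386\right) = \left(42 + \left(-4\right)^{2} + 13 \left(-4\right)\right) \left(-386\right) = \left(42 + 16 - 52\right) \left(-386\right) = 6 \left(-386\right) = -2316$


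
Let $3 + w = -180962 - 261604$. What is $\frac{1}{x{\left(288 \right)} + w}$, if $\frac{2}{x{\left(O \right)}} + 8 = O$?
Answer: $- \frac{140}{61959659} \approx -2.2595 \cdot 10^{-6}$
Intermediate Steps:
$x{\left(O \right)} = \frac{2}{-8 + O}$
$w = -442569$ ($w = -3 - 442566 = -442569$)
$\frac{1}{x{\left(288 \right)} + w} = \frac{1}{\frac{2}{-8 + 288} - 442569} = \frac{1}{\frac{2}{280} - 442569} = \frac{1}{2 \cdot \frac{1}{280} - 442569} = \frac{1}{\frac{1}{140} - 442569} = \frac{1}{- \frac{61959659}{140}} = - \frac{140}{61959659}$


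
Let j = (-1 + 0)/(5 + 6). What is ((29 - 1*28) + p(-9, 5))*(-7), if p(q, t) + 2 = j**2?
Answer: 840/121 ≈ 6.9421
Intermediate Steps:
j = -1/11 ≈ -0.090909
p(q, t) = -241/121 (p(q, t) = -2 + (-1/11)**2 = -2 + 1/121 = -241/121)
((29 - 1*28) + p(-9, 5))*(-7) = ((29 - 1*28) - 241/121)*(-7) = ((29 - 28) - 241/121)*(-7) = (1 - 241/121)*(-7) = -120/121*(-7) = 840/121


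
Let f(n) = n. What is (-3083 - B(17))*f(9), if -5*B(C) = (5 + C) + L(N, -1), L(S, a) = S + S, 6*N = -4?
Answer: -138549/5 ≈ -27710.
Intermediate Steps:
N = -⅔ (N = (⅙)*(-4) = -⅔ ≈ -0.66667)
L(S, a) = 2*S
B(C) = -11/15 - C/5 (B(C) = -((5 + C) + 2*(-⅔))/5 = -((5 + C) - 4/3)/5 = -(11/3 + C)/5 = -11/15 - C/5)
(-3083 - B(17))*f(9) = (-3083 - (-11/15 - ⅕*17))*9 = (-3083 - (-11/15 - 17/5))*9 = (-3083 - 1*(-62/15))*9 = (-3083 + 62/15)*9 = -46183/15*9 = -138549/5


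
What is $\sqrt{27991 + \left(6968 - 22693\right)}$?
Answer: $\sqrt{12266} \approx 110.75$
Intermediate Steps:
$\sqrt{27991 + \left(6968 - 22693\right)} = \sqrt{27991 - 15725} = \sqrt{12266}$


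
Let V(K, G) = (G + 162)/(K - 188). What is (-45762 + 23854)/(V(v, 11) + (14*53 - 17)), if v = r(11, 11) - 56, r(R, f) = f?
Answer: -1276141/42188 ≈ -30.249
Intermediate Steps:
v = -45 (v = 11 - 56 = -45)
V(K, G) = (162 + G)/(-188 + K)
(-45762 + 23854)/(V(v, 11) + (14*53 - 17)) = (-45762 + 23854)/((162 + 11)/(-188 - 45) + (14*53 - 17)) = -21908/(173/(-233) + (742 - 17)) = -21908/(-1/233*173 + 725) = -21908/(-173/233 + 725) = -21908/168752/233 = -21908*233/168752 = -1276141/42188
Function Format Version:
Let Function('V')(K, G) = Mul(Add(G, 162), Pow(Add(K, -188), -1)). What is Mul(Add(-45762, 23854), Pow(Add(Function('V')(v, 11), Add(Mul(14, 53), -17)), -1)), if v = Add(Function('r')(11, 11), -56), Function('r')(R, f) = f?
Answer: Rational(-1276141, 42188) ≈ -30.249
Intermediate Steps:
v = -45 (v = Add(11, -56) = -45)
Function('V')(K, G) = Mul(Pow(Add(-188, K), -1), Add(162, G)) (Function('V')(K, G) = Mul(Add(162, G), Pow(Add(-188, K), -1)) = Mul(Pow(Add(-188, K), -1), Add(162, G)))
Mul(Add(-45762, 23854), Pow(Add(Function('V')(v, 11), Add(Mul(14, 53), -17)), -1)) = Mul(Add(-45762, 23854), Pow(Add(Mul(Pow(Add(-188, -45), -1), Add(162, 11)), Add(Mul(14, 53), -17)), -1)) = Mul(-21908, Pow(Add(Mul(Pow(-233, -1), 173), Add(742, -17)), -1)) = Mul(-21908, Pow(Add(Mul(Rational(-1, 233), 173), 725), -1)) = Mul(-21908, Pow(Add(Rational(-173, 233), 725), -1)) = Mul(-21908, Pow(Rational(168752, 233), -1)) = Mul(-21908, Rational(233, 168752)) = Rational(-1276141, 42188)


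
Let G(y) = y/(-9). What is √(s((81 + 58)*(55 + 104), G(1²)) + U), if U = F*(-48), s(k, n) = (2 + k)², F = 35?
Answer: √488540929 ≈ 22103.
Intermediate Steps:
G(y) = -y/9 (G(y) = y*(-⅑) = -y/9)
U = -1680 (U = 35*(-48) = -1680)
√(s((81 + 58)*(55 + 104), G(1²)) + U) = √((2 + (81 + 58)*(55 + 104))² - 1680) = √((2 + 139*159)² - 1680) = √((2 + 22101)² - 1680) = √(22103² - 1680) = √(488542609 - 1680) = √488540929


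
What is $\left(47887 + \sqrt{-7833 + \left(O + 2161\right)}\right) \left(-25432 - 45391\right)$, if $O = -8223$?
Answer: $-3391501001 - 70823 i \sqrt{13895} \approx -3.3915 \cdot 10^{9} - 8.3484 \cdot 10^{6} i$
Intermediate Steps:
$\left(47887 + \sqrt{-7833 + \left(O + 2161\right)}\right) \left(-25432 - 45391\right) = \left(47887 + \sqrt{-7833 + \left(-8223 + 2161\right)}\right) \left(-25432 - 45391\right) = \left(47887 + \sqrt{-7833 - 6062}\right) \left(-70823\right) = \left(47887 + \sqrt{-13895}\right) \left(-70823\right) = \left(47887 + i \sqrt{13895}\right) \left(-70823\right) = -3391501001 - 70823 i \sqrt{13895}$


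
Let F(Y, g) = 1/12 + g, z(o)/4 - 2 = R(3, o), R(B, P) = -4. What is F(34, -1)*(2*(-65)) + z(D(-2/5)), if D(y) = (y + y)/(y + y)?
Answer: 667/6 ≈ 111.17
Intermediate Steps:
D(y) = 1 (D(y) = (2*y)/((2*y)) = (2*y)*(1/(2*y)) = 1)
z(o) = -8 (z(o) = 8 + 4*(-4) = 8 - 16 = -8)
F(Y, g) = 1/12 + g
F(34, -1)*(2*(-65)) + z(D(-2/5)) = (1/12 - 1)*(2*(-65)) - 8 = -11/12*(-130) - 8 = 715/6 - 8 = 667/6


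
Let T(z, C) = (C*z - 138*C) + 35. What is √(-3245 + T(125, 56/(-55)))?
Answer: I*√9670210/55 ≈ 56.54*I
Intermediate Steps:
T(z, C) = 35 - 138*C + C*z (T(z, C) = (-138*C + C*z) + 35 = 35 - 138*C + C*z)
√(-3245 + T(125, 56/(-55))) = √(-3245 + (35 - 7728/(-55) + (56/(-55))*125)) = √(-3245 + (35 - 7728*(-1)/55 + (56*(-1/55))*125)) = √(-3245 + (35 - 138*(-56/55) - 56/55*125)) = √(-3245 + (35 + 7728/55 - 1400/11)) = √(-3245 + 2653/55) = √(-175822/55) = I*√9670210/55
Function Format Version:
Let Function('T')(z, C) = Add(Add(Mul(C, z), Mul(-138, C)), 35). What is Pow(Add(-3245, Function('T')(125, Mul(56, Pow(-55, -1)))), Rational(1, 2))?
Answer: Mul(Rational(1, 55), I, Pow(9670210, Rational(1, 2))) ≈ Mul(56.540, I)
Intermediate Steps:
Function('T')(z, C) = Add(35, Mul(-138, C), Mul(C, z)) (Function('T')(z, C) = Add(Add(Mul(-138, C), Mul(C, z)), 35) = Add(35, Mul(-138, C), Mul(C, z)))
Pow(Add(-3245, Function('T')(125, Mul(56, Pow(-55, -1)))), Rational(1, 2)) = Pow(Add(-3245, Add(35, Mul(-138, Mul(56, Pow(-55, -1))), Mul(Mul(56, Pow(-55, -1)), 125))), Rational(1, 2)) = Pow(Add(-3245, Add(35, Mul(-138, Mul(56, Rational(-1, 55))), Mul(Mul(56, Rational(-1, 55)), 125))), Rational(1, 2)) = Pow(Add(-3245, Add(35, Mul(-138, Rational(-56, 55)), Mul(Rational(-56, 55), 125))), Rational(1, 2)) = Pow(Add(-3245, Add(35, Rational(7728, 55), Rational(-1400, 11))), Rational(1, 2)) = Pow(Add(-3245, Rational(2653, 55)), Rational(1, 2)) = Pow(Rational(-175822, 55), Rational(1, 2)) = Mul(Rational(1, 55), I, Pow(9670210, Rational(1, 2)))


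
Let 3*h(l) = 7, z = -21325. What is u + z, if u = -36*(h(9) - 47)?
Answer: -19717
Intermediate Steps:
h(l) = 7/3 (h(l) = (⅓)*7 = 7/3)
u = 1608 (u = -36*(7/3 - 47) = -36*(-134/3) = 1608)
u + z = 1608 - 21325 = -19717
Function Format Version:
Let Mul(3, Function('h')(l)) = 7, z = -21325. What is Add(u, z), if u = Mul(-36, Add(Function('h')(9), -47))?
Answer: -19717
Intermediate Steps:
Function('h')(l) = Rational(7, 3) (Function('h')(l) = Mul(Rational(1, 3), 7) = Rational(7, 3))
u = 1608 (u = Mul(-36, Add(Rational(7, 3), -47)) = Mul(-36, Rational(-134, 3)) = 1608)
Add(u, z) = Add(1608, -21325) = -19717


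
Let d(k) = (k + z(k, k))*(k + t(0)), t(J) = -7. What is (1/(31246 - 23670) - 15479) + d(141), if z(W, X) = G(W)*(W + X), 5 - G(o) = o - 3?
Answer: -38049619063/7576 ≈ -5.0224e+6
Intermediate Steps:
G(o) = 8 - o (G(o) = 5 - (o - 3) = 5 - (-3 + o) = 5 + (3 - o) = 8 - o)
z(W, X) = (8 - W)*(W + X)
d(k) = (-7 + k)*(k - 2*k*(-8 + k)) (d(k) = (k - (-8 + k)*(k + k))*(k - 7) = (k - (-8 + k)*2*k)*(-7 + k) = (k - 2*k*(-8 + k))*(-7 + k) = (-7 + k)*(k - 2*k*(-8 + k)))
(1/(31246 - 23670) - 15479) + d(141) = (1/(31246 - 23670) - 15479) + 141*(-119 - 2*141² + 31*141) = (1/7576 - 15479) + 141*(-119 - 2*19881 + 4371) = (1/7576 - 15479) + 141*(-119 - 39762 + 4371) = -117268903/7576 + 141*(-35510) = -117268903/7576 - 5006910 = -38049619063/7576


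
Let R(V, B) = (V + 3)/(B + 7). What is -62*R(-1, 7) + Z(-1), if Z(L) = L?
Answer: -69/7 ≈ -9.8571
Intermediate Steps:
R(V, B) = (3 + V)/(7 + B)
-62*R(-1, 7) + Z(-1) = -62*(3 - 1)/(7 + 7) - 1 = -62*2/14 - 1 = -31*2/7 - 1 = -62*1/7 - 1 = -62/7 - 1 = -69/7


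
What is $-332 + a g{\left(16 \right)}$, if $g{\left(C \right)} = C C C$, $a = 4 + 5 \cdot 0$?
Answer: $16052$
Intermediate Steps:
$a = 4$ ($a = 4 + 0 = 4$)
$g{\left(C \right)} = C^{3}$ ($g{\left(C \right)} = C^{2} C = C^{3}$)
$-332 + a g{\left(16 \right)} = -332 + 4 \cdot 16^{3} = -332 + 4 \cdot 4096 = -332 + 16384 = 16052$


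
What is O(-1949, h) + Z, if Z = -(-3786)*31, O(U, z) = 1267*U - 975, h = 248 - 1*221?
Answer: -2352992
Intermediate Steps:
h = 27 (h = 248 - 221 = 27)
O(U, z) = -975 + 1267*U
Z = 117366 (Z = -1*(-117366) = 117366)
O(-1949, h) + Z = (-975 + 1267*(-1949)) + 117366 = (-975 - 2469383) + 117366 = -2470358 + 117366 = -2352992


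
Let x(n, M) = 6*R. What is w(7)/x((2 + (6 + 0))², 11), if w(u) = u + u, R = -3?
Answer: -7/9 ≈ -0.77778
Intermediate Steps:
x(n, M) = -18 (x(n, M) = 6*(-3) = -18)
w(u) = 2*u
w(7)/x((2 + (6 + 0))², 11) = (2*7)/(-18) = 14*(-1/18) = -7/9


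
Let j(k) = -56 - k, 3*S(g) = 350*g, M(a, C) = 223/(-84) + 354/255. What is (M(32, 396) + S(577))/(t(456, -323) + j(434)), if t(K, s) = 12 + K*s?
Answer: -480631957/1055049240 ≈ -0.45555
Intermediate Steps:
M(a, C) = -9043/7140 (M(a, C) = 223*(-1/84) + 354*(1/255) = -223/84 + 118/85 = -9043/7140)
S(g) = 350*g/3 (S(g) = (350*g)/3 = 350*g/3)
(M(32, 396) + S(577))/(t(456, -323) + j(434)) = (-9043/7140 + (350/3)*577)/((12 + 456*(-323)) + (-56 - 1*434)) = (-9043/7140 + 201950/3)/((12 - 147288) + (-56 - 434)) = 480631957/(7140*(-147276 - 490)) = (480631957/7140)/(-147766) = (480631957/7140)*(-1/147766) = -480631957/1055049240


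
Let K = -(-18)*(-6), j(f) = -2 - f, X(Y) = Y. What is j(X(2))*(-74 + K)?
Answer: 728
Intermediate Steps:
K = -108 (K = -1*108 = -108)
j(X(2))*(-74 + K) = (-2 - 1*2)*(-74 - 108) = (-2 - 2)*(-182) = -4*(-182) = 728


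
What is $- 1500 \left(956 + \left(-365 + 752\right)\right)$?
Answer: $-2014500$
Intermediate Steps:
$- 1500 \left(956 + \left(-365 + 752\right)\right) = - 1500 \left(956 + 387\right) = \left(-1500\right) 1343 = -2014500$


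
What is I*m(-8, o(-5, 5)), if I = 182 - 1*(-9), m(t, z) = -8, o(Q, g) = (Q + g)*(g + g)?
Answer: -1528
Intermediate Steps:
o(Q, g) = 2*g*(Q + g) (o(Q, g) = (Q + g)*(2*g) = 2*g*(Q + g))
I = 191 (I = 182 + 9 = 191)
I*m(-8, o(-5, 5)) = 191*(-8) = -1528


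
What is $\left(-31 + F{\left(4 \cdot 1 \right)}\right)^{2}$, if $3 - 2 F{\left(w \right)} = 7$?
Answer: $1089$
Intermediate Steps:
$F{\left(w \right)} = -2$ ($F{\left(w \right)} = \frac{3}{2} - \frac{7}{2} = -2$)
$\left(-31 + F{\left(4 \cdot 1 \right)}\right)^{2} = \left(-31 - 2\right)^{2} = \left(-33\right)^{2} = 1089$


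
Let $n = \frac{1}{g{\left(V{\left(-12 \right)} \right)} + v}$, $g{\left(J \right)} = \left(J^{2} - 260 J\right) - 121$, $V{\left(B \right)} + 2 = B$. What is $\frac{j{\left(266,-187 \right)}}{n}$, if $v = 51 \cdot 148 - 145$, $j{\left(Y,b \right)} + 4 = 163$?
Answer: $1767762$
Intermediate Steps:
$j{\left(Y,b \right)} = 159$ ($j{\left(Y,b \right)} = -4 + 163 = 159$)
$V{\left(B \right)} = -2 + B$
$g{\left(J \right)} = -121 + J^{2} - 260 J$
$v = 7403$ ($v = 7548 - 145 = 7403$)
$n = \frac{1}{11118}$ ($n = \frac{1}{\left(-121 + \left(-2 - 12\right)^{2} - 260 \left(-2 - 12\right)\right) + 7403} = \frac{1}{\left(-121 + \left(-14\right)^{2} - -3640\right) + 7403} = \frac{1}{\left(-121 + 196 + 3640\right) + 7403} = \frac{1}{3715 + 7403} = \frac{1}{11118} \approx 8.9944 \cdot 10^{-5}$)
$\frac{j{\left(266,-187 \right)}}{n} = 159 \frac{1}{\frac{1}{11118}} = 159 \cdot 11118 = 1767762$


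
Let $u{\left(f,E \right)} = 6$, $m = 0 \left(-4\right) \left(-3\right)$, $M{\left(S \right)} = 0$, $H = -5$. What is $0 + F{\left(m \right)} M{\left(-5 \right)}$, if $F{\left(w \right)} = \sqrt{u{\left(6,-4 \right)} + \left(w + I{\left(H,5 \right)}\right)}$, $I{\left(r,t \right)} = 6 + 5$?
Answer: $0$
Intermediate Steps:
$I{\left(r,t \right)} = 11$
$m = 0$ ($m = 0 \left(-3\right) = 0$)
$F{\left(w \right)} = \sqrt{17 + w}$ ($F{\left(w \right)} = \sqrt{6 + \left(w + 11\right)} = \sqrt{6 + \left(11 + w\right)} = \sqrt{17 + w}$)
$0 + F{\left(m \right)} M{\left(-5 \right)} = 0 + \sqrt{17 + 0} \cdot 0 = 0 + \sqrt{17} \cdot 0 = 0 + 0 = 0$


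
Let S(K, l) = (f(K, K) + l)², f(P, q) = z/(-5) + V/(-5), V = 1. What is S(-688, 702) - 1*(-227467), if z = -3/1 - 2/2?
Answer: 18027844/25 ≈ 7.2111e+5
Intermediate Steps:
z = -4 (z = -3*1 - 2*½ = -3 - 1 = -4)
f(P, q) = ⅗ (f(P, q) = -4/(-5) + 1/(-5) = -4*(-⅕) + 1*(-⅕) = ⅘ - ⅕ = ⅗)
S(K, l) = (⅗ + l)²
S(-688, 702) - 1*(-227467) = (3 + 5*702)²/25 - 1*(-227467) = (3 + 3510)²/25 + 227467 = (1/25)*3513² + 227467 = (1/25)*12341169 + 227467 = 12341169/25 + 227467 = 18027844/25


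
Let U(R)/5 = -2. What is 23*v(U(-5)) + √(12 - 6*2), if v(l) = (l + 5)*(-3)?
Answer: 345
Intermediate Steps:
U(R) = -10 (U(R) = 5*(-2) = -10)
v(l) = -15 - 3*l (v(l) = (5 + l)*(-3) = -15 - 3*l)
23*v(U(-5)) + √(12 - 6*2) = 23*(-15 - 3*(-10)) + √(12 - 6*2) = 23*(-15 + 30) + √(12 - 12) = 23*15 + √0 = 345 + 0 = 345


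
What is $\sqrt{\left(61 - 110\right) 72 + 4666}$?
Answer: $\sqrt{1138} \approx 33.734$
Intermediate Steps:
$\sqrt{\left(61 - 110\right) 72 + 4666} = \sqrt{\left(-49\right) 72 + 4666} = \sqrt{-3528 + 4666} = \sqrt{1138}$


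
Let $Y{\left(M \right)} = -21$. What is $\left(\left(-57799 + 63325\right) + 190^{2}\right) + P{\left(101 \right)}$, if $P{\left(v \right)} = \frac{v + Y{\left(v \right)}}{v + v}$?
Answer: $\frac{4204266}{101} \approx 41626.0$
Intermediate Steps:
$P{\left(v \right)} = \frac{-21 + v}{2 v}$ ($P{\left(v \right)} = \frac{v - 21}{v + v} = \frac{-21 + v}{2 v}$)
$\left(\left(-57799 + 63325\right) + 190^{2}\right) + P{\left(101 \right)} = \left(\left(-57799 + 63325\right) + 190^{2}\right) + \frac{-21 + 101}{2 \cdot 101} = \left(5526 + 36100\right) + \frac{1}{2} \cdot \frac{1}{101} \cdot 80 = 41626 + \frac{40}{101} = \frac{4204266}{101}$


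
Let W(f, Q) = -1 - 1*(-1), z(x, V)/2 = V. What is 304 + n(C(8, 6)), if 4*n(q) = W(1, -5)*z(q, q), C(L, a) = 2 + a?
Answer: 304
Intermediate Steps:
z(x, V) = 2*V
W(f, Q) = 0 (W(f, Q) = -1 + 1 = 0)
n(q) = 0 (n(q) = (0*(2*q))/4 = (¼)*0 = 0)
304 + n(C(8, 6)) = 304 + 0 = 304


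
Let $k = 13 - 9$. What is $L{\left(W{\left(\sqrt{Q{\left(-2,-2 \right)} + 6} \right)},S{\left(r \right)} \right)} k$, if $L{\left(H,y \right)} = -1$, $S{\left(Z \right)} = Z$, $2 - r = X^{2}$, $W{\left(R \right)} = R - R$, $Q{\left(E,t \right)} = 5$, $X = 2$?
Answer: $-4$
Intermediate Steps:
$W{\left(R \right)} = 0$
$r = -2$ ($r = 2 - 2^{2} = 2 - 4 = -2$)
$k = 4$ ($k = 13 - 9 = 4$)
$L{\left(W{\left(\sqrt{Q{\left(-2,-2 \right)} + 6} \right)},S{\left(r \right)} \right)} k = \left(-1\right) 4 = -4$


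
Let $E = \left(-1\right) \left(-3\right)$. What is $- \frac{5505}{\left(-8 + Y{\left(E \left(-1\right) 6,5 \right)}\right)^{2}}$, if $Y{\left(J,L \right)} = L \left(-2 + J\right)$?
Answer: $- \frac{1835}{3888} \approx -0.47196$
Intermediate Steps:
$E = 3$
$- \frac{5505}{\left(-8 + Y{\left(E \left(-1\right) 6,5 \right)}\right)^{2}} = - \frac{5505}{\left(-8 + 5 \left(-2 + 3 \left(-1\right) 6\right)\right)^{2}} = - \frac{5505}{\left(-8 + 5 \left(-2 - 18\right)\right)^{2}} = - \frac{5505}{\left(-8 + 5 \left(-20\right)\right)^{2}} = - \frac{5505}{\left(-8 - 100\right)^{2}} = - \frac{5505}{\left(-108\right)^{2}} = - \frac{5505}{11664} = \left(-5505\right) \frac{1}{11664} = - \frac{1835}{3888}$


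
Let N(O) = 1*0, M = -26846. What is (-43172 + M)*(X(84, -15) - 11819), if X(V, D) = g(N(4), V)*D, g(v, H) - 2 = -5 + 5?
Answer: 829643282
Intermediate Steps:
N(O) = 0
g(v, H) = 2 (g(v, H) = 2 + (-5 + 5) = 2 + 0 = 2)
X(V, D) = 2*D
(-43172 + M)*(X(84, -15) - 11819) = (-43172 - 26846)*(2*(-15) - 11819) = -70018*(-30 - 11819) = -70018*(-11849) = 829643282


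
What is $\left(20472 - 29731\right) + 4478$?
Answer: $-4781$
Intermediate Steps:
$\left(20472 - 29731\right) + 4478 = -9259 + 4478 = -4781$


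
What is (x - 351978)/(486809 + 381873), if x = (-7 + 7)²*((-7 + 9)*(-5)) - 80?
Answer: -176029/434341 ≈ -0.40528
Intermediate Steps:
x = -80 (x = 0²*(2*(-5)) - 80 = 0*(-10) - 80 = 0 - 80 = -80)
(x - 351978)/(486809 + 381873) = (-80 - 351978)/(486809 + 381873) = -352058/868682 = -352058*1/868682 = -176029/434341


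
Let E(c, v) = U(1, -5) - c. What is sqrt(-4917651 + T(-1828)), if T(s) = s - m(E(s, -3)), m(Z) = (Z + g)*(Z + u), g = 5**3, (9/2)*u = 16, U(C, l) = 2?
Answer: I*sqrt(76536721)/3 ≈ 2916.2*I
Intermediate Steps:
u = 32/9 (u = (2/9)*16 = 32/9 ≈ 3.5556)
g = 125
E(c, v) = 2 - c
m(Z) = (125 + Z)*(32/9 + Z) (m(Z) = (Z + 125)*(Z + 32/9) = (125 + Z)*(32/9 + Z))
T(s) = -6314/9 - (2 - s)**2 + 1166*s/9 (T(s) = s - (4000/9 + (2 - s)**2 + 1157*(2 - s)/9) = s - (4000/9 + (2 - s)**2 + (2314/9 - 1157*s/9)) = s - (6314/9 + (2 - s)**2 - 1157*s/9) = s + (-6314/9 - (2 - s)**2 + 1157*s/9) = -6314/9 - (2 - s)**2 + 1166*s/9)
sqrt(-4917651 + T(-1828)) = sqrt(-4917651 + (-6350/9 - 1*(-1828)**2 + (1202/9)*(-1828))) = sqrt(-4917651 + (-6350/9 - 1*3341584 - 2197256/9)) = sqrt(-4917651 + (-6350/9 - 3341584 - 2197256/9)) = sqrt(-4917651 - 32277862/9) = sqrt(-76536721/9) = I*sqrt(76536721)/3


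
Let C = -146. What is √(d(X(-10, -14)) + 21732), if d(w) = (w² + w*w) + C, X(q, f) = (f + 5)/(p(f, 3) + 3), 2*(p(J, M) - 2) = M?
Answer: √3648682/13 ≈ 146.93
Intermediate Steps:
p(J, M) = 2 + M/2
X(q, f) = 10/13 + 2*f/13 (X(q, f) = (f + 5)/((2 + (½)*3) + 3) = (5 + f)/((2 + 3/2) + 3) = (5 + f)/(7/2 + 3) = (5 + f)/(13/2) = (5 + f)*(2/13) = 10/13 + 2*f/13)
d(w) = -146 + 2*w² (d(w) = (w² + w*w) - 146 = (w² + w²) - 146 = 2*w² - 146 = -146 + 2*w²)
√(d(X(-10, -14)) + 21732) = √((-146 + 2*(10/13 + (2/13)*(-14))²) + 21732) = √((-146 + 2*(10/13 - 28/13)²) + 21732) = √((-146 + 2*(-18/13)²) + 21732) = √((-146 + 2*(324/169)) + 21732) = √((-146 + 648/169) + 21732) = √(-24026/169 + 21732) = √(3648682/169) = √3648682/13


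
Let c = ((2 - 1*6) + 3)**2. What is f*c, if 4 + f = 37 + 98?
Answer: 131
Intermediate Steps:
c = 1 (c = ((2 - 6) + 3)**2 = (-4 + 3)**2 = (-1)**2 = 1)
f = 131 (f = -4 + (37 + 98) = -4 + 135 = 131)
f*c = 131*1 = 131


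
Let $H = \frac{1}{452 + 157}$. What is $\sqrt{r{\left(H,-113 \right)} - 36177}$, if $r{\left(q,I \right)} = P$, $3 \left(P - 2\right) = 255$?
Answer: $3 i \sqrt{4010} \approx 189.97 i$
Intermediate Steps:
$H = \frac{1}{609} \approx 0.001642$
$P = 87$ ($P = 2 + \frac{1}{3} \cdot 255 = 2 + 85 = 87$)
$r{\left(q,I \right)} = 87$
$\sqrt{r{\left(H,-113 \right)} - 36177} = \sqrt{87 - 36177} = \sqrt{-36090} = 3 i \sqrt{4010}$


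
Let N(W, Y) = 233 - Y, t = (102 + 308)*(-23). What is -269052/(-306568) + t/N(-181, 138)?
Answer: -143268815/1456198 ≈ -98.385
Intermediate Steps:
t = -9430 (t = 410*(-23) = -9430)
-269052/(-306568) + t/N(-181, 138) = -269052/(-306568) - 9430/(233 - 1*138) = -269052*(-1/306568) - 9430/(233 - 138) = 67263/76642 - 9430/95 = 67263/76642 - 9430*1/95 = 67263/76642 - 1886/19 = -143268815/1456198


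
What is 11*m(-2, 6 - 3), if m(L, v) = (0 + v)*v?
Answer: 99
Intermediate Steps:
m(L, v) = v**2 (m(L, v) = v*v = v**2)
11*m(-2, 6 - 3) = 11*(6 - 3)**2 = 11*3**2 = 11*9 = 99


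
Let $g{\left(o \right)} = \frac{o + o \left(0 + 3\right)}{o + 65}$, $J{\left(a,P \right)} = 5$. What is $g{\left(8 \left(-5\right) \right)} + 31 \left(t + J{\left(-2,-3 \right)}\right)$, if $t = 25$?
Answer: $\frac{4618}{5} \approx 923.6$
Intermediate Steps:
$g{\left(o \right)} = \frac{4 o}{65 + o}$ ($g{\left(o \right)} = \frac{o + o 3}{65 + o} = \frac{o + 3 o}{65 + o} = \frac{4 o}{65 + o}$)
$g{\left(8 \left(-5\right) \right)} + 31 \left(t + J{\left(-2,-3 \right)}\right) = \frac{4 \cdot 8 \left(-5\right)}{65 + 8 \left(-5\right)} + 31 \left(25 + 5\right) = 4 \left(-40\right) \frac{1}{65 - 40} + 31 \cdot 30 = 4 \left(-40\right) \frac{1}{25} + 930 = - \frac{32}{5} + 930 = \frac{4618}{5}$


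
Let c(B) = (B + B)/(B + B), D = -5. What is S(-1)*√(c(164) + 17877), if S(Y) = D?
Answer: -5*√17878 ≈ -668.54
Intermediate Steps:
c(B) = 1 (c(B) = (2*B)/((2*B)) = (2*B)*(1/(2*B)) = 1)
S(Y) = -5
S(-1)*√(c(164) + 17877) = -5*√(1 + 17877) = -5*√17878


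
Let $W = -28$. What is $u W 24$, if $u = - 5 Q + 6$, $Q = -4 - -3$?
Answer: $-7392$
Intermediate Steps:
$Q = -1$ ($Q = -4 + 3 = -1$)
$u = 11$ ($u = \left(-5\right) \left(-1\right) + 6 = 5 + 6 = 11$)
$u W 24 = 11 \left(-28\right) 24 = \left(-308\right) 24 = -7392$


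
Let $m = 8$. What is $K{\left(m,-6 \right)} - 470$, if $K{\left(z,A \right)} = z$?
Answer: $-462$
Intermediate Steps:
$K{\left(m,-6 \right)} - 470 = 8 - 470 = -462$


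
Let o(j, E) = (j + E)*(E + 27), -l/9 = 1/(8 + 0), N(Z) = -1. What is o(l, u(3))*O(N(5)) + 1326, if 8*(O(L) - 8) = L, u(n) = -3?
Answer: 4371/8 ≈ 546.38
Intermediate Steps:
O(L) = 8 + L/8
l = -9/8 (l = -9/(8 + 0) = -9/8 ≈ -1.1250)
o(j, E) = (27 + E)*(E + j) (o(j, E) = (E + j)*(27 + E) = (27 + E)*(E + j))
o(l, u(3))*O(N(5)) + 1326 = ((-3)**2 + 27*(-3) + 27*(-9/8) - 3*(-9/8))*(8 + (1/8)*(-1)) + 1326 = (9 - 81 - 243/8 + 27/8)*(8 - 1/8) + 1326 = -99*63/8 + 1326 = -6237/8 + 1326 = 4371/8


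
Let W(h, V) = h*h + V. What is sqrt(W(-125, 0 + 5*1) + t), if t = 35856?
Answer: sqrt(51486) ≈ 226.91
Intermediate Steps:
W(h, V) = V + h**2 (W(h, V) = h**2 + V = V + h**2)
sqrt(W(-125, 0 + 5*1) + t) = sqrt(((0 + 5*1) + (-125)**2) + 35856) = sqrt(((0 + 5) + 15625) + 35856) = sqrt((5 + 15625) + 35856) = sqrt(15630 + 35856) = sqrt(51486)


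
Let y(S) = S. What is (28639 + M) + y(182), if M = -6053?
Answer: 22768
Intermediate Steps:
(28639 + M) + y(182) = (28639 - 6053) + 182 = 22586 + 182 = 22768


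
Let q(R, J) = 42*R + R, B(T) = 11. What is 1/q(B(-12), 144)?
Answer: 1/473 ≈ 0.0021142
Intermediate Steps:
q(R, J) = 43*R
1/q(B(-12), 144) = 1/(43*11) = 1/473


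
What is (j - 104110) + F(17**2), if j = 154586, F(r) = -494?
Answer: 49982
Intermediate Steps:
(j - 104110) + F(17**2) = (154586 - 104110) - 494 = 50476 - 494 = 49982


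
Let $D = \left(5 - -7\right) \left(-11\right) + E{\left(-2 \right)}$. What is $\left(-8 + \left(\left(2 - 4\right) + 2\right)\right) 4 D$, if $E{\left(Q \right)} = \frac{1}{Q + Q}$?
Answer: $4232$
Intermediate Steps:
$E{\left(Q \right)} = \frac{1}{2 Q}$
$D = - \frac{529}{4}$ ($D = \left(5 - -7\right) \left(-11\right) + \frac{1}{2 \left(-2\right)} = \left(5 + 7\right) \left(-11\right) + \frac{1}{2} \left(- \frac{1}{2}\right) = 12 \left(-11\right) - \frac{1}{4} = -132 - \frac{1}{4} = - \frac{529}{4} \approx -132.25$)
$\left(-8 + \left(\left(2 - 4\right) + 2\right)\right) 4 D = \left(-8 + \left(\left(2 - 4\right) + 2\right)\right) 4 \left(- \frac{529}{4}\right) = \left(-8 + \left(-2 + 2\right)\right) 4 \left(- \frac{529}{4}\right) = \left(-8 + 0\right) 4 \left(- \frac{529}{4}\right) = \left(-8\right) 4 \left(- \frac{529}{4}\right) = \left(-32\right) \left(- \frac{529}{4}\right) = 4232$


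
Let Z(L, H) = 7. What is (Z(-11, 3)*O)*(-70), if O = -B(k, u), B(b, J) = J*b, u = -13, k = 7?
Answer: -44590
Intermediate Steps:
O = 91 (O = -(-13)*7 = -1*(-91) = 91)
(Z(-11, 3)*O)*(-70) = (7*91)*(-70) = 637*(-70) = -44590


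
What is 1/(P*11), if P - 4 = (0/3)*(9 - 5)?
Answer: 1/44 ≈ 0.022727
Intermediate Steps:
P = 4 (P = 4 + (0/3)*(9 - 5) = 4 + (0*(⅓))*4 = 4 + 0*4 = 4 + 0 = 4)
1/(P*11) = 1/(4*11) = 1/44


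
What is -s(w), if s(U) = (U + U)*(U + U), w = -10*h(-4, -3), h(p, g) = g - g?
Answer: 0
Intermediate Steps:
h(p, g) = 0
w = 0 (w = -10*0 = 0)
s(U) = 4*U² (s(U) = (2*U)*(2*U) = 4*U²)
-s(w) = -4*0² = -4*0 = -1*0 = 0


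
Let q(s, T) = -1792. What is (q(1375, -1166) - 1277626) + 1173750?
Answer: -105668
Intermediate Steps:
(q(1375, -1166) - 1277626) + 1173750 = (-1792 - 1277626) + 1173750 = -1279418 + 1173750 = -105668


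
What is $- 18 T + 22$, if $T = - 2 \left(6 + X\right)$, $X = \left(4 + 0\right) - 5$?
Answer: $202$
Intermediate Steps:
$X = -1$ ($X = 4 - 5 = -1$)
$T = -10$ ($T = - 2 \left(6 - 1\right) = \left(-2\right) 5 = -10$)
$- 18 T + 22 = \left(-18\right) \left(-10\right) + 22 = 180 + 22 = 202$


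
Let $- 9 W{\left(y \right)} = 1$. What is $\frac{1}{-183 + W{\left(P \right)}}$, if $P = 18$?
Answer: $- \frac{9}{1648} \approx -0.0054612$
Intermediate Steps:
$W{\left(y \right)} = - \frac{1}{9}$ ($W{\left(y \right)} = \left(- \frac{1}{9}\right) 1 = - \frac{1}{9}$)
$\frac{1}{-183 + W{\left(P \right)}} = \frac{1}{-183 - \frac{1}{9}} = \frac{1}{- \frac{1648}{9}} = - \frac{9}{1648}$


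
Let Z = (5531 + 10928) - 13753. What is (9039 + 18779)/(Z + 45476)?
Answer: 13909/24091 ≈ 0.57735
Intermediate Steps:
Z = 2706 (Z = 16459 - 13753 = 2706)
(9039 + 18779)/(Z + 45476) = (9039 + 18779)/(2706 + 45476) = 27818/48182 = 27818*(1/48182) = 13909/24091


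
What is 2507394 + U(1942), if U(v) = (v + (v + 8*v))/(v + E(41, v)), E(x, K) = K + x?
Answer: 1968308174/785 ≈ 2.5074e+6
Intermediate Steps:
U(v) = 10*v/(41 + 2*v) (U(v) = (v + (v + 8*v))/(v + (v + 41)) = (v + 9*v)/(v + (41 + v)) = (10*v)/(41 + 2*v) = 10*v/(41 + 2*v))
2507394 + U(1942) = 2507394 + 10*1942/(41 + 2*1942) = 2507394 + 10*1942/(41 + 3884) = 2507394 + 10*1942/3925 = 2507394 + 10*1942*(1/3925) = 2507394 + 3884/785 = 1968308174/785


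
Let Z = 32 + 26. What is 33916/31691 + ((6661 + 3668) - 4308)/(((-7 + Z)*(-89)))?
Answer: -12288929/47948483 ≈ -0.25629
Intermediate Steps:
Z = 58
33916/31691 + ((6661 + 3668) - 4308)/(((-7 + Z)*(-89))) = 33916/31691 + ((6661 + 3668) - 4308)/(((-7 + 58)*(-89))) = 33916*(1/31691) + (10329 - 4308)/((51*(-89))) = 33916/31691 + 6021/(-4539) = 33916/31691 + 6021*(-1/4539) = 33916/31691 - 2007/1513 = -12288929/47948483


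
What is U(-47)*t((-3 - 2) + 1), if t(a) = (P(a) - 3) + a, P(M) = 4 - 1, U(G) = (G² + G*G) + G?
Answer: -17484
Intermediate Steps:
U(G) = G + 2*G² (U(G) = (G² + G²) + G = 2*G² + G = G + 2*G²)
P(M) = 3
t(a) = a (t(a) = (3 - 3) + a = 0 + a = a)
U(-47)*t((-3 - 2) + 1) = (-47*(1 + 2*(-47)))*((-3 - 2) + 1) = (-47*(1 - 94))*(-5 + 1) = -47*(-93)*(-4) = 4371*(-4) = -17484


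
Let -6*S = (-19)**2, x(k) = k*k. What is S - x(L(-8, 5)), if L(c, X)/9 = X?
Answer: -12511/6 ≈ -2085.2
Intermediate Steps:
L(c, X) = 9*X
x(k) = k**2
S = -361/6 (S = -1/6*(-19)**2 = -1/6*361 = -361/6 ≈ -60.167)
S - x(L(-8, 5)) = -361/6 - (9*5)**2 = -361/6 - 1*45**2 = -361/6 - 1*2025 = -361/6 - 2025 = -12511/6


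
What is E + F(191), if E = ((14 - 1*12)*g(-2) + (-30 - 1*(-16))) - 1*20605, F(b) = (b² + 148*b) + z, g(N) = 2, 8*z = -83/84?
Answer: 29657965/672 ≈ 44134.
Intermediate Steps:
z = -83/672 (z = (-83/84)/8 = (-83*1/84)/8 = (⅛)*(-83/84) = -83/672 ≈ -0.12351)
F(b) = -83/672 + b² + 148*b (F(b) = (b² + 148*b) - 83/672 = -83/672 + b² + 148*b)
E = -20615 (E = ((14 - 1*12)*2 + (-30 - 1*(-16))) - 1*20605 = ((14 - 12)*2 + (-30 + 16)) - 20605 = (2*2 - 14) - 20605 = (4 - 14) - 20605 = -10 - 20605 = -20615)
E + F(191) = -20615 + (-83/672 + 191² + 148*191) = -20615 + (-83/672 + 36481 + 28268) = -20615 + 43511245/672 = 29657965/672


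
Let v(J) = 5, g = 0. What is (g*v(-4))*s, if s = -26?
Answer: 0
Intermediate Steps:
(g*v(-4))*s = (0*5)*(-26) = 0*(-26) = 0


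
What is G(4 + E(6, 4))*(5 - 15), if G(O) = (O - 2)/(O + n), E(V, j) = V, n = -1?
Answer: -80/9 ≈ -8.8889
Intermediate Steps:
G(O) = (-2 + O)/(-1 + O) (G(O) = (O - 2)/(O - 1) = (-2 + O)/(-1 + O))
G(4 + E(6, 4))*(5 - 15) = ((-2 + (4 + 6))/(-1 + (4 + 6)))*(5 - 15) = ((-2 + 10)/(-1 + 10))*(-10) = (8/9)*(-10) = -80/9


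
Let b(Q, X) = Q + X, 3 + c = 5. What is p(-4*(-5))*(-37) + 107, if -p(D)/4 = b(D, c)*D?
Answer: 65227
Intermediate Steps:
c = 2 (c = -3 + 5 = 2)
p(D) = -4*D*(2 + D) (p(D) = -4*(D + 2)*D = -4*(2 + D)*D = -4*D*(2 + D))
p(-4*(-5))*(-37) + 107 = -4*(-4*(-5))*(2 - 4*(-5))*(-37) + 107 = -4*20*(2 + 20)*(-37) + 107 = -4*20*22*(-37) + 107 = -1760*(-37) + 107 = 65120 + 107 = 65227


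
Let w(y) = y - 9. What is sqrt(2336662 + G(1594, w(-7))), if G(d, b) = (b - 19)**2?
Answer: sqrt(2337887) ≈ 1529.0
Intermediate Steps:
w(y) = -9 + y
G(d, b) = (-19 + b)**2
sqrt(2336662 + G(1594, w(-7))) = sqrt(2336662 + (-19 + (-9 - 7))**2) = sqrt(2336662 + (-19 - 16)**2) = sqrt(2336662 + (-35)**2) = sqrt(2336662 + 1225) = sqrt(2337887)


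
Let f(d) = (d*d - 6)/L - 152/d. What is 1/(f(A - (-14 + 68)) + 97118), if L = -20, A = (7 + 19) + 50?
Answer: 110/10679591 ≈ 1.0300e-5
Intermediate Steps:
A = 76 (A = 26 + 50 = 76)
f(d) = 3/10 - 152/d - d²/20 (f(d) = (d*d - 6)/(-20) - 152/d = (d² - 6)*(-1/20) - 152/d = (-6 + d²)*(-1/20) - 152/d = (3/10 - d²/20) - 152/d = 3/10 - 152/d - d²/20)
1/(f(A - (-14 + 68)) + 97118) = 1/((-3040 + (76 - (-14 + 68))*(6 - (76 - (-14 + 68))²))/(20*(76 - (-14 + 68))) + 97118) = 1/((-3040 + (76 - 1*54)*(6 - (76 - 1*54)²))/(20*(76 - 1*54)) + 97118) = 1/((-3040 + (76 - 54)*(6 - (76 - 54)²))/(20*(76 - 54)) + 97118) = 1/((1/20)*(-3040 + 22*(6 - 1*22²))/22 + 97118) = 1/((1/20)*(1/22)*(-3040 + 22*(6 - 1*484)) + 97118) = 1/((1/20)*(1/22)*(-3040 + 22*(6 - 484)) + 97118) = 1/((1/20)*(1/22)*(-3040 + 22*(-478)) + 97118) = 1/((1/20)*(1/22)*(-3040 - 10516) + 97118) = 1/((1/20)*(1/22)*(-13556) + 97118) = 1/(-3389/110 + 97118) = 1/(10679591/110) = 110/10679591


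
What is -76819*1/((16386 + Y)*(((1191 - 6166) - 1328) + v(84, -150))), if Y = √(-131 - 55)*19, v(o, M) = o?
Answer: 209792689/278370879183 - 1459561*I*√186/1670225275098 ≈ 0.00075364 - 1.1918e-5*I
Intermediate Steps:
Y = 19*I*√186 (Y = √(-186)*19 = (I*√186)*19 = 19*I*√186 ≈ 259.13*I)
-76819*1/((16386 + Y)*(((1191 - 6166) - 1328) + v(84, -150))) = -76819*1/((16386 + 19*I*√186)*(((1191 - 6166) - 1328) + 84)) = -76819*1/((16386 + 19*I*√186)*((-4975 - 1328) + 84)) = -76819*1/((-6303 + 84)*(16386 + 19*I*√186)) = -76819*(-1/(6219*(16386 + 19*I*√186))) = -76819/(-101904534 - 118161*I*√186)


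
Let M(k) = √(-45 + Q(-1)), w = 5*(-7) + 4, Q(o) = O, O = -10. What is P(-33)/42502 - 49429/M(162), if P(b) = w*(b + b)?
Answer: 1023/21251 + 49429*I*√55/55 ≈ 0.048139 + 6665.0*I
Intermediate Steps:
Q(o) = -10
w = -31 (w = -35 + 4 = -31)
M(k) = I*√55 (M(k) = √(-45 - 10) = √(-55) = I*√55)
P(b) = -62*b (P(b) = -31*(b + b) = -62*b)
P(-33)/42502 - 49429/M(162) = -62*(-33)/42502 - 49429*(-I*√55/55) = 2046*(1/42502) - (-49429)*I*√55/55 = 1023/21251 + 49429*I*√55/55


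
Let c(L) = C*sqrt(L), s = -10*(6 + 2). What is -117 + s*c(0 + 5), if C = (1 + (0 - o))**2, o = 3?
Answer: -117 - 320*sqrt(5) ≈ -832.54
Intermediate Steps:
C = 4 (C = (1 + (0 - 1*3))**2 = (1 + (0 - 3))**2 = (1 - 3)**2 = (-2)**2 = 4)
s = -80 (s = -10*8 = -80)
c(L) = 4*sqrt(L)
-117 + s*c(0 + 5) = -117 - 320*sqrt(0 + 5) = -117 - 320*sqrt(5)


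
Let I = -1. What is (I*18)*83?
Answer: -1494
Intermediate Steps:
(I*18)*83 = -1*18*83 = -18*83 = -1494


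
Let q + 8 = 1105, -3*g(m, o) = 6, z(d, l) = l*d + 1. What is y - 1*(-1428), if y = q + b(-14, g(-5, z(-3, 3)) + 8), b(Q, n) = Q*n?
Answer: 2441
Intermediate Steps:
z(d, l) = 1 + d*l (z(d, l) = d*l + 1 = 1 + d*l)
g(m, o) = -2 (g(m, o) = -⅓*6 = -2)
q = 1097 (q = -8 + 1105 = 1097)
y = 1013 (y = 1097 - 14*(-2 + 8) = 1097 - 14*6 = 1097 - 84 = 1013)
y - 1*(-1428) = 1013 - 1*(-1428) = 1013 + 1428 = 2441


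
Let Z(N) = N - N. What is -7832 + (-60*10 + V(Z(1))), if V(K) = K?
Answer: -8432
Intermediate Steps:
Z(N) = 0
-7832 + (-60*10 + V(Z(1))) = -7832 + (-60*10 + 0) = -7832 + (-600 + 0) = -7832 - 600 = -8432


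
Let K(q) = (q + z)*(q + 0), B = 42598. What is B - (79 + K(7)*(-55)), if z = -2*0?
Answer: 45214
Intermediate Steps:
z = 0
K(q) = q² (K(q) = (q + 0)*(q + 0) = q*q = q²)
B - (79 + K(7)*(-55)) = 42598 - (79 + 7²*(-55)) = 42598 - (79 + 49*(-55)) = 42598 - (79 - 2695) = 42598 - 1*(-2616) = 42598 + 2616 = 45214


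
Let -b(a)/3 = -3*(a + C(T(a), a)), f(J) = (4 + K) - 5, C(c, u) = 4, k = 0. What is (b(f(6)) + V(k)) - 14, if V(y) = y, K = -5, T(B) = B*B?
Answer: -32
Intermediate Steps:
T(B) = B²
f(J) = -6 (f(J) = (4 - 5) - 5 = -1 - 5 = -6)
b(a) = 36 + 9*a (b(a) = -(-9)*(a + 4) = -(-9)*(4 + a) = -3*(-12 - 3*a) = 36 + 9*a)
(b(f(6)) + V(k)) - 14 = ((36 + 9*(-6)) + 0) - 14 = ((36 - 54) + 0) - 14 = (-18 + 0) - 14 = -18 - 14 = -32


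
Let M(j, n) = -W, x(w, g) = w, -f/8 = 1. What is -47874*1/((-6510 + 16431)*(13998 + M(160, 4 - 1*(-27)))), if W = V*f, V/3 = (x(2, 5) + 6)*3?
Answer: -7979/24098109 ≈ -0.00033110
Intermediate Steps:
f = -8 (f = -8*1 = -8)
V = 72 (V = 3*((2 + 6)*3) = 3*(8*3) = 3*24 = 72)
W = -576 (W = 72*(-8) = -576)
M(j, n) = 576 (M(j, n) = -1*(-576) = 576)
-47874*1/((-6510 + 16431)*(13998 + M(160, 4 - 1*(-27)))) = -47874*1/((-6510 + 16431)*(13998 + 576)) = -47874/(9921*14574) = -47874/144588654 = -47874*1/144588654 = -7979/24098109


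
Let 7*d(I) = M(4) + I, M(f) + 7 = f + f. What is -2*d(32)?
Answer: -66/7 ≈ -9.4286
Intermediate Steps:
M(f) = -7 + 2*f (M(f) = -7 + (f + f) = -7 + 2*f)
d(I) = 1/7 + I/7 (d(I) = ((-7 + 2*4) + I)/7 = ((-7 + 8) + I)/7 = (1 + I)/7 = 1/7 + I/7)
-2*d(32) = -2*(1/7 + (1/7)*32) = -2*(1/7 + 32/7) = -2*33/7 = -66/7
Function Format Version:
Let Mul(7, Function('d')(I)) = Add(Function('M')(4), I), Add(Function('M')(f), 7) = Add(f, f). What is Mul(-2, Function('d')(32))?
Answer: Rational(-66, 7) ≈ -9.4286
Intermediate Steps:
Function('M')(f) = Add(-7, Mul(2, f)) (Function('M')(f) = Add(-7, Add(f, f)) = Add(-7, Mul(2, f)))
Function('d')(I) = Add(Rational(1, 7), Mul(Rational(1, 7), I)) (Function('d')(I) = Mul(Rational(1, 7), Add(Add(-7, Mul(2, 4)), I)) = Mul(Rational(1, 7), Add(Add(-7, 8), I)) = Mul(Rational(1, 7), Add(1, I)) = Add(Rational(1, 7), Mul(Rational(1, 7), I)))
Mul(-2, Function('d')(32)) = Mul(-2, Add(Rational(1, 7), Mul(Rational(1, 7), 32))) = Mul(-2, Add(Rational(1, 7), Rational(32, 7))) = Mul(-2, Rational(33, 7)) = Rational(-66, 7)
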